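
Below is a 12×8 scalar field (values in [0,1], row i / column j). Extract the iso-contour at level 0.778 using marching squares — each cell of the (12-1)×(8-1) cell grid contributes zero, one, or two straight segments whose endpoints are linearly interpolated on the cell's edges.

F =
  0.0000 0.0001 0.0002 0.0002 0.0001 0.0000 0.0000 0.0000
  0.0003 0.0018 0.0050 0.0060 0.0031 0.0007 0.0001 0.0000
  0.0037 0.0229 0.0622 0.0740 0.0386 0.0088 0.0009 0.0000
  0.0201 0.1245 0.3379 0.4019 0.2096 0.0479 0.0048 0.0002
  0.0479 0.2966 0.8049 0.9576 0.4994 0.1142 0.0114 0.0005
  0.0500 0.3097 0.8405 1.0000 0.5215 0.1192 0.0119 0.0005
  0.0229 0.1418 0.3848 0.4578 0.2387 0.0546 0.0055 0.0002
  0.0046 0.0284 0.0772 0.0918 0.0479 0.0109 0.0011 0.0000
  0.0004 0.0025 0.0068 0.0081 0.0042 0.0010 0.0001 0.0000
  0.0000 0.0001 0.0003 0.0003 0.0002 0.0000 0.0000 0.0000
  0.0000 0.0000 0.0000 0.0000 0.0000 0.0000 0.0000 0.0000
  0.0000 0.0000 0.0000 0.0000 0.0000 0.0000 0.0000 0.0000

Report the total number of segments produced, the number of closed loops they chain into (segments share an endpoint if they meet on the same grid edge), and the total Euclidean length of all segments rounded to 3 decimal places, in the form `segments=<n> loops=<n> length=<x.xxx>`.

segments=8 loops=1 length=5.462

cell (3,1): code 0100 → (3.942,2.000)–(4.000,1.947)
cell (3,2): code 1100 → (3.677,3.000)–(3.942,2.000)
cell (3,3): code 1000 → (4.000,3.392)–(3.677,3.000)
cell (4,1): code 0110 → (4.000,1.947)–(5.000,1.882)
cell (4,3): code 1001 → (5.000,3.464)–(4.000,3.392)
cell (5,1): code 0010 → (5.000,1.882)–(5.137,2.000)
cell (5,2): code 0011 → (5.137,2.000)–(5.409,3.000)
cell (5,3): code 0001 → (5.409,3.000)–(5.000,3.464)
total: 8 segments, chained into 1 closed loop(s), length Σ = 5.461562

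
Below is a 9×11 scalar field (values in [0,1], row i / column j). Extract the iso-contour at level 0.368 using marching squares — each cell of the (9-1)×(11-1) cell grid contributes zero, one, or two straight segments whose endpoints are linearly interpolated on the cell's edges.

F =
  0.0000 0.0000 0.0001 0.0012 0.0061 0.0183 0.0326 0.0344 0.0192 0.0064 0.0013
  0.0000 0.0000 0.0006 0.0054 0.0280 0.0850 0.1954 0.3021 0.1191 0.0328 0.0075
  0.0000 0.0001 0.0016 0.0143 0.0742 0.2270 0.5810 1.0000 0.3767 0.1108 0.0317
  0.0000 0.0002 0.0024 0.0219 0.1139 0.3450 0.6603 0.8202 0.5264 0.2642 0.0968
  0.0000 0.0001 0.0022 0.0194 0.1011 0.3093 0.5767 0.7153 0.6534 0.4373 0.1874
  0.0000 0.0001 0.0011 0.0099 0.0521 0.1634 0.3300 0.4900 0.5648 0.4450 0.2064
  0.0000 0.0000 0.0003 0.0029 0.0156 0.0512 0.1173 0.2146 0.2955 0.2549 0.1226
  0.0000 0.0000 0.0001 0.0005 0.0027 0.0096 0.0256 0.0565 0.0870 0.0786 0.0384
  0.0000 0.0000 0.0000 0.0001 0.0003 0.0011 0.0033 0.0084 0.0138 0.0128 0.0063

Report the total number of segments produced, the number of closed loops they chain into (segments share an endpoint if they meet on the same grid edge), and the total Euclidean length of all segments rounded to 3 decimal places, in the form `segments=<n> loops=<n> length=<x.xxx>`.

cell (1,5): code 0100 → (1.448,6.000)–(2.000,5.398)
cell (1,6): code 1100 → (1.094,7.000)–(1.448,6.000)
cell (1,7): code 1100 → (1.966,8.000)–(1.094,7.000)
cell (1,8): code 1000 → (2.000,8.033)–(1.966,8.000)
cell (2,5): code 0110 → (2.000,5.398)–(3.000,5.073)
cell (2,8): code 1001 → (3.000,8.604)–(2.000,8.033)
cell (3,5): code 0110 → (3.000,5.073)–(4.000,5.220)
cell (3,8): code 1101 → (3.600,9.000)–(3.000,8.604)
cell (3,9): code 1000 → (4.000,9.277)–(3.600,9.000)
cell (4,5): code 0010 → (4.000,5.220)–(4.846,6.000)
cell (4,6): code 0111 → (4.846,6.000)–(5.000,6.237)
cell (4,9): code 1001 → (5.000,9.323)–(4.000,9.277)
cell (5,6): code 0010 → (5.000,6.237)–(5.443,7.000)
cell (5,7): code 0011 → (5.443,7.000)–(5.731,8.000)
cell (5,8): code 0011 → (5.731,8.000)–(5.405,9.000)
cell (5,9): code 0001 → (5.405,9.000)–(5.000,9.323)
total: 16 segments, chained into 1 closed loop(s), length Σ = 13.597749

segments=16 loops=1 length=13.598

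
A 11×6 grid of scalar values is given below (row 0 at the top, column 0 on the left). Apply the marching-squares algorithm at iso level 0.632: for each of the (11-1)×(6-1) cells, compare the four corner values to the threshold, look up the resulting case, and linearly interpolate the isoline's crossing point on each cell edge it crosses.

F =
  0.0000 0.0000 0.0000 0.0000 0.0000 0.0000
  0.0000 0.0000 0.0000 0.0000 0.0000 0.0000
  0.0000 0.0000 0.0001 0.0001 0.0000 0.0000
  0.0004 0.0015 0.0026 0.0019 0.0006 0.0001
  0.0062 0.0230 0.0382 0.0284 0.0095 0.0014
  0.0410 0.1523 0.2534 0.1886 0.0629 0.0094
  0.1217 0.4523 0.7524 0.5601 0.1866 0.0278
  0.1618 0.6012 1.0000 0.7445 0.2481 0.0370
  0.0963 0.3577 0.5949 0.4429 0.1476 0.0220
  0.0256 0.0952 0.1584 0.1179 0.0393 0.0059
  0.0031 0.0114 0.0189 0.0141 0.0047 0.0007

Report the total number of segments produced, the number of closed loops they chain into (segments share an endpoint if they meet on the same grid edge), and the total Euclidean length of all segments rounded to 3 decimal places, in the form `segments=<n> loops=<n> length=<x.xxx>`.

segments=8 loops=1 length=6.324

cell (5,1): code 0100 → (5.759,2.000)–(6.000,1.599)
cell (5,2): code 1000 → (6.000,2.626)–(5.759,2.000)
cell (6,1): code 0110 → (6.000,1.599)–(7.000,1.077)
cell (6,2): code 1101 → (6.390,3.000)–(6.000,2.626)
cell (6,3): code 1000 → (7.000,3.227)–(6.390,3.000)
cell (7,1): code 0010 → (7.000,1.077)–(7.908,2.000)
cell (7,2): code 0011 → (7.908,2.000)–(7.373,3.000)
cell (7,3): code 0001 → (7.373,3.000)–(7.000,3.227)
total: 8 segments, chained into 1 closed loop(s), length Σ = 6.323687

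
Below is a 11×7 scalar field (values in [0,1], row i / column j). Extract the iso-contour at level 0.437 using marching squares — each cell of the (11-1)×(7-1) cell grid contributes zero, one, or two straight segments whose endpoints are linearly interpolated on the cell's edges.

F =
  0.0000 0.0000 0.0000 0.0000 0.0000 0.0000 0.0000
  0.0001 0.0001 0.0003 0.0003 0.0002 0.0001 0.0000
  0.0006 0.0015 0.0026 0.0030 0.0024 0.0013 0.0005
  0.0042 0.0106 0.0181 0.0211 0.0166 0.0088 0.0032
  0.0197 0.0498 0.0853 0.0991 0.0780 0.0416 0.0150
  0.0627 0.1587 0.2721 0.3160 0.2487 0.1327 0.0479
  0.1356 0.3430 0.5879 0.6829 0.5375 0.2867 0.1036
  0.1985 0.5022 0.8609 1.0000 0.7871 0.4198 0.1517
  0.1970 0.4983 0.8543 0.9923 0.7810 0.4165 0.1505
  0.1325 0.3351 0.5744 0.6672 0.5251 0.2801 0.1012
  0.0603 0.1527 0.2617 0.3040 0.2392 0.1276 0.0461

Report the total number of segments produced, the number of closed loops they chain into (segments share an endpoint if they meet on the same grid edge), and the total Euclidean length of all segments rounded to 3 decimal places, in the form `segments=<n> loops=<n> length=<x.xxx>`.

segments=16 loops=1 length=13.297

cell (5,1): code 0100 → (5.522,2.000)–(6.000,1.384)
cell (5,2): code 1100 → (5.330,3.000)–(5.522,2.000)
cell (5,3): code 1100 → (5.652,4.000)–(5.330,3.000)
cell (5,4): code 1000 → (6.000,4.401)–(5.652,4.000)
cell (6,0): code 0100 → (6.590,1.000)–(7.000,0.785)
cell (6,1): code 1110 → (6.000,1.384)–(6.590,1.000)
cell (6,4): code 1001 → (7.000,4.953)–(6.000,4.401)
cell (7,0): code 0110 → (7.000,0.785)–(8.000,0.797)
cell (7,4): code 1001 → (8.000,4.944)–(7.000,4.953)
cell (8,0): code 0010 → (8.000,0.797)–(8.376,1.000)
cell (8,1): code 0111 → (8.376,1.000)–(9.000,1.426)
cell (8,4): code 1001 → (9.000,4.360)–(8.000,4.944)
cell (9,1): code 0010 → (9.000,1.426)–(9.439,2.000)
cell (9,2): code 0011 → (9.439,2.000)–(9.634,3.000)
cell (9,3): code 0011 → (9.634,3.000)–(9.308,4.000)
cell (9,4): code 0001 → (9.308,4.000)–(9.000,4.360)
total: 16 segments, chained into 1 closed loop(s), length Σ = 13.296704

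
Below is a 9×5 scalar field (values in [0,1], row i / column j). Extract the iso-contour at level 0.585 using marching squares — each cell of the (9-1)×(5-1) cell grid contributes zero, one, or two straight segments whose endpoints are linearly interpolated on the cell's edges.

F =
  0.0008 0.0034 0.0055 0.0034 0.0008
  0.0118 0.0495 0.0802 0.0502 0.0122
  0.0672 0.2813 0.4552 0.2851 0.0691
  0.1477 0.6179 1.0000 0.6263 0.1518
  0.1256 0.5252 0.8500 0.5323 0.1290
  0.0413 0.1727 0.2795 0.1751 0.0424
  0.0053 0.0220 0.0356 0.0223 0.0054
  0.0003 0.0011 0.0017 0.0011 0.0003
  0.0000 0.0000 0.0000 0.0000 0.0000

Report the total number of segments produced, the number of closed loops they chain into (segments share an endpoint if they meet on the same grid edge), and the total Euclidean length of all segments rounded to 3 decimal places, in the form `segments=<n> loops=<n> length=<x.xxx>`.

cell (2,0): code 0100 → (2.902,1.000)–(3.000,0.930)
cell (2,1): code 1100 → (2.238,2.000)–(2.902,1.000)
cell (2,2): code 1100 → (2.879,3.000)–(2.238,2.000)
cell (2,3): code 1000 → (3.000,3.087)–(2.879,3.000)
cell (3,0): code 0010 → (3.000,0.930)–(3.355,1.000)
cell (3,1): code 0111 → (3.355,1.000)–(4.000,1.184)
cell (3,2): code 1011 → (4.000,2.834)–(3.439,3.000)
cell (3,3): code 0001 → (3.439,3.000)–(3.000,3.087)
cell (4,1): code 0010 → (4.000,1.184)–(4.465,2.000)
cell (4,2): code 0001 → (4.465,2.000)–(4.000,2.834)
total: 10 segments, chained into 1 closed loop(s), length Σ = 6.616054

segments=10 loops=1 length=6.616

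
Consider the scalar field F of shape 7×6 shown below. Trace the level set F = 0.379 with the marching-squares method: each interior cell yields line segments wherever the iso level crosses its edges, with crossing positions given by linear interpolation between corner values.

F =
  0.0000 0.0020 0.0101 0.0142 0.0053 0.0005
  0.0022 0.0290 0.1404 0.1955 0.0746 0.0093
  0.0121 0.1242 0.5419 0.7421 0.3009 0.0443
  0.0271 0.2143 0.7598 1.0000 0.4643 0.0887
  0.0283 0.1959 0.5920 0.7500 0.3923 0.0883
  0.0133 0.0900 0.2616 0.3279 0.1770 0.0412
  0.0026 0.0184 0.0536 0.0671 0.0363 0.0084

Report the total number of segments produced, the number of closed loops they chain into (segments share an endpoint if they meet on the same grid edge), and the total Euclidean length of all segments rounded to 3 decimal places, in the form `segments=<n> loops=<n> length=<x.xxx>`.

segments=12 loops=1 length=10.042

cell (1,1): code 0100 → (1.594,2.000)–(2.000,1.610)
cell (1,2): code 1100 → (1.336,3.000)–(1.594,2.000)
cell (1,3): code 1000 → (2.000,3.823)–(1.336,3.000)
cell (2,1): code 0110 → (2.000,1.610)–(3.000,1.302)
cell (2,3): code 1101 → (2.478,4.000)–(2.000,3.823)
cell (2,4): code 1000 → (3.000,4.227)–(2.478,4.000)
cell (3,1): code 0110 → (3.000,1.302)–(4.000,1.462)
cell (3,4): code 1001 → (4.000,4.044)–(3.000,4.227)
cell (4,1): code 0010 → (4.000,1.462)–(4.645,2.000)
cell (4,2): code 0011 → (4.645,2.000)–(4.879,3.000)
cell (4,3): code 0011 → (4.879,3.000)–(4.062,4.000)
cell (4,4): code 0001 → (4.062,4.000)–(4.000,4.044)
total: 12 segments, chained into 1 closed loop(s), length Σ = 10.041790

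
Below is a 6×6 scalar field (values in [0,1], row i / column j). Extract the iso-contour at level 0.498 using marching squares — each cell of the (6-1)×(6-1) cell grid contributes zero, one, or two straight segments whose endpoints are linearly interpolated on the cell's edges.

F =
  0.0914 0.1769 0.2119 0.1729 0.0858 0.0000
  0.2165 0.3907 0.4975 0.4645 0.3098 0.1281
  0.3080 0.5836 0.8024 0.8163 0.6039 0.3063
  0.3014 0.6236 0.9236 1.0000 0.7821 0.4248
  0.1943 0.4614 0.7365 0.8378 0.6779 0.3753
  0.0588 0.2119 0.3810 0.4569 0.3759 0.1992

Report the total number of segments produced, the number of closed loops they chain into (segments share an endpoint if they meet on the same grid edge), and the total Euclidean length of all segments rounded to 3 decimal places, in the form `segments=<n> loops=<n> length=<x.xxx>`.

segments=14 loops=1 length=12.584

cell (1,0): code 0100 → (1.556,1.000)–(2.000,0.689)
cell (1,1): code 1100 → (1.002,2.000)–(1.556,1.000)
cell (1,2): code 1100 → (1.095,3.000)–(1.002,2.000)
cell (1,3): code 1100 → (1.640,4.000)–(1.095,3.000)
cell (1,4): code 1000 → (2.000,4.356)–(1.640,4.000)
cell (2,0): code 0110 → (2.000,0.689)–(3.000,0.610)
cell (2,4): code 1001 → (3.000,4.795)–(2.000,4.356)
cell (3,0): code 0010 → (3.000,0.610)–(3.774,1.000)
cell (3,1): code 0111 → (3.774,1.000)–(4.000,1.133)
cell (3,4): code 1001 → (4.000,4.595)–(3.000,4.795)
cell (4,1): code 0010 → (4.000,1.133)–(4.671,2.000)
cell (4,2): code 0011 → (4.671,2.000)–(4.892,3.000)
cell (4,3): code 0011 → (4.892,3.000)–(4.596,4.000)
cell (4,4): code 0001 → (4.596,4.000)–(4.000,4.595)
total: 14 segments, chained into 1 closed loop(s), length Σ = 12.583672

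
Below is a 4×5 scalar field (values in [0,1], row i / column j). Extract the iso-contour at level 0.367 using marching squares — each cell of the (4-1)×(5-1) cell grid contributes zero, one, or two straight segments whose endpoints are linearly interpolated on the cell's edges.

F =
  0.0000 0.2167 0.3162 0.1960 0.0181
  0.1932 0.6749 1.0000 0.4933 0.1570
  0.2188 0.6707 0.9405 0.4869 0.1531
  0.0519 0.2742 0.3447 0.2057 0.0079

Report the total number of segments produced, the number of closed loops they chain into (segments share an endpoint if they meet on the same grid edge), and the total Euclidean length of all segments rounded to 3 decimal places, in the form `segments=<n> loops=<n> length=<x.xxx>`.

cell (0,0): code 0100 → (0.328,1.000)–(1.000,0.361)
cell (0,1): code 1100 → (0.074,2.000)–(0.328,1.000)
cell (0,2): code 1100 → (0.575,3.000)–(0.074,2.000)
cell (0,3): code 1000 → (1.000,3.376)–(0.575,3.000)
cell (1,0): code 0110 → (1.000,0.361)–(2.000,0.328)
cell (1,3): code 1001 → (2.000,3.359)–(1.000,3.376)
cell (2,0): code 0010 → (2.000,0.328)–(2.766,1.000)
cell (2,1): code 0011 → (2.766,1.000)–(2.963,2.000)
cell (2,2): code 0011 → (2.963,2.000)–(2.426,3.000)
cell (2,3): code 0001 → (2.426,3.000)–(2.000,3.359)
total: 10 segments, chained into 1 closed loop(s), length Σ = 9.375577

segments=10 loops=1 length=9.376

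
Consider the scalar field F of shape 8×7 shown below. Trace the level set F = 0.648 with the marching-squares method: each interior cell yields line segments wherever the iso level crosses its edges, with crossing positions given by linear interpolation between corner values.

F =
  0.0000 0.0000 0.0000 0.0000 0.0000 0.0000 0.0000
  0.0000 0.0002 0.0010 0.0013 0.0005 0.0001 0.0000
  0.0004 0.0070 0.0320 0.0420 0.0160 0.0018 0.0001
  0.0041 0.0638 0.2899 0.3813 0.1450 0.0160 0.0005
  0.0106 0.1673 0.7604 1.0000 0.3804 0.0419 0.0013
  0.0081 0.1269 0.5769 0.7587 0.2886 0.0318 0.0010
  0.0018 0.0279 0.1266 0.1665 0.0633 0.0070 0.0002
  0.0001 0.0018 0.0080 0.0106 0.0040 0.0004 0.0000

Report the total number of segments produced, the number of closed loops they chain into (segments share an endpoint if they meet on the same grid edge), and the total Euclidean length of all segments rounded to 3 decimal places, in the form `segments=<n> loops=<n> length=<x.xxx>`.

cell (3,1): code 0100 → (3.761,2.000)–(4.000,1.810)
cell (3,2): code 1100 → (3.431,3.000)–(3.761,2.000)
cell (3,3): code 1000 → (4.000,3.568)–(3.431,3.000)
cell (4,1): code 0010 → (4.000,1.810)–(4.613,2.000)
cell (4,2): code 0111 → (4.613,2.000)–(5.000,2.391)
cell (4,3): code 1001 → (5.000,3.235)–(4.000,3.568)
cell (5,2): code 0010 → (5.000,2.391)–(5.187,3.000)
cell (5,3): code 0001 → (5.187,3.000)–(5.000,3.235)
total: 8 segments, chained into 1 closed loop(s), length Σ = 5.345195

segments=8 loops=1 length=5.345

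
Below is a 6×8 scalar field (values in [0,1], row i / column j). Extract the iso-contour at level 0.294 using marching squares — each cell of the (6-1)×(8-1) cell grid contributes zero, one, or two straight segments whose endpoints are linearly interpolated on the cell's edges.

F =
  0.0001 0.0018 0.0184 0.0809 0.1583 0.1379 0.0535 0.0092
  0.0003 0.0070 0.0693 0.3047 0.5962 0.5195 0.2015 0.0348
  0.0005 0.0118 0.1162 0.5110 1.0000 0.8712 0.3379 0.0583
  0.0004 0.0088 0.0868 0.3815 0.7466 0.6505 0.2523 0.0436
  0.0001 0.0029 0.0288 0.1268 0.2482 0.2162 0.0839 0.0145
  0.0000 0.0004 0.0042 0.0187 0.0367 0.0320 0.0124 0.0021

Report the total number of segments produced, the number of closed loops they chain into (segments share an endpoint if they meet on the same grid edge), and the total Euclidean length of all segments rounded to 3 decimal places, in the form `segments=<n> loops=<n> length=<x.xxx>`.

segments=14 loops=1 length=11.285

cell (0,2): code 0100 → (0.952,3.000)–(1.000,2.955)
cell (0,3): code 1100 → (0.310,4.000)–(0.952,3.000)
cell (0,4): code 1100 → (0.409,5.000)–(0.310,4.000)
cell (0,5): code 1000 → (1.000,5.709)–(0.409,5.000)
cell (1,2): code 0110 → (1.000,2.955)–(2.000,2.450)
cell (1,5): code 1101 → (1.678,6.000)–(1.000,5.709)
cell (1,6): code 1000 → (2.000,6.157)–(1.678,6.000)
cell (2,2): code 0110 → (2.000,2.450)–(3.000,2.703)
cell (2,5): code 1011 → (3.000,5.895)–(2.513,6.000)
cell (2,6): code 0001 → (2.513,6.000)–(2.000,6.157)
cell (3,2): code 0010 → (3.000,2.703)–(3.344,3.000)
cell (3,3): code 0011 → (3.344,3.000)–(3.908,4.000)
cell (3,4): code 0011 → (3.908,4.000)–(3.821,5.000)
cell (3,5): code 0001 → (3.821,5.000)–(3.000,5.895)
total: 14 segments, chained into 1 closed loop(s), length Σ = 11.285302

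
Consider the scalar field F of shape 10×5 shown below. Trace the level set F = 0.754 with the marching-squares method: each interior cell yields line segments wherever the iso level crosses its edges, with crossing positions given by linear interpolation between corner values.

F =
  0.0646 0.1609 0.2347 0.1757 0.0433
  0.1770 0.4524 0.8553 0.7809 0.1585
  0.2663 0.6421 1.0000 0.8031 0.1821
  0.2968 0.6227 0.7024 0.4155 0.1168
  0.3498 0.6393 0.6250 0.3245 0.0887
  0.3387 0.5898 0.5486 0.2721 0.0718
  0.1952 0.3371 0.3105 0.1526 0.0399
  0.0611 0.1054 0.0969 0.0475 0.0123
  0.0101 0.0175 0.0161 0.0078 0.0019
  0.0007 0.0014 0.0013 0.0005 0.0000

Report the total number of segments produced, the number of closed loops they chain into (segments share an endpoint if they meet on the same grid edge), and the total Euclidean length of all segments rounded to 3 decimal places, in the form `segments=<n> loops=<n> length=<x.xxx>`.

segments=8 loops=1 length=5.905

cell (0,1): code 0100 → (0.837,2.000)–(1.000,1.749)
cell (0,2): code 1100 → (0.956,3.000)–(0.837,2.000)
cell (0,3): code 1000 → (1.000,3.043)–(0.956,3.000)
cell (1,1): code 0110 → (1.000,1.749)–(2.000,1.313)
cell (1,3): code 1001 → (2.000,3.079)–(1.000,3.043)
cell (2,1): code 0010 → (2.000,1.313)–(2.827,2.000)
cell (2,2): code 0011 → (2.827,2.000)–(2.127,3.000)
cell (2,3): code 0001 → (2.127,3.000)–(2.000,3.079)
total: 8 segments, chained into 1 closed loop(s), length Σ = 5.905310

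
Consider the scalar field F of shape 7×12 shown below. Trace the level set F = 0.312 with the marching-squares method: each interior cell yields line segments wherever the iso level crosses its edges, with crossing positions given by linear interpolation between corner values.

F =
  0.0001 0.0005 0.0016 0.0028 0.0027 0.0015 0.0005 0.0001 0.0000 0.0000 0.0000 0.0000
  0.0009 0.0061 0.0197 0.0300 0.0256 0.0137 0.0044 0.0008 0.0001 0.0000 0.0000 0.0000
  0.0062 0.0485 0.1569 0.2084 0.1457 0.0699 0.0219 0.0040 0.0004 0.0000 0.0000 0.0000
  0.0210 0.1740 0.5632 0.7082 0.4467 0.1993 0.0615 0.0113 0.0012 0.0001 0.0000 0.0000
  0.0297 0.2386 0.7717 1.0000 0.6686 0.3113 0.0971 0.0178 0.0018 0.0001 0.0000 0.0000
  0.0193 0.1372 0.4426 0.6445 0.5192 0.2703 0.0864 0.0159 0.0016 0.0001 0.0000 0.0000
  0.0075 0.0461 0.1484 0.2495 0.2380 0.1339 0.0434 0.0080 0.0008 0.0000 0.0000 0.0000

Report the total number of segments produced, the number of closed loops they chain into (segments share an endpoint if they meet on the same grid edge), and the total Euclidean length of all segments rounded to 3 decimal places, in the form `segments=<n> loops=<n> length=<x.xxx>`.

cell (2,1): code 0100 → (2.382,2.000)–(3.000,1.355)
cell (2,2): code 1100 → (2.207,3.000)–(2.382,2.000)
cell (2,3): code 1100 → (2.552,4.000)–(2.207,3.000)
cell (2,4): code 1000 → (3.000,4.544)–(2.552,4.000)
cell (3,1): code 0110 → (3.000,1.355)–(4.000,1.138)
cell (3,4): code 1001 → (4.000,4.998)–(3.000,4.544)
cell (4,1): code 0110 → (4.000,1.138)–(5.000,1.572)
cell (4,4): code 1001 → (5.000,4.832)–(4.000,4.998)
cell (5,1): code 0010 → (5.000,1.572)–(5.444,2.000)
cell (5,2): code 0011 → (5.444,2.000)–(5.842,3.000)
cell (5,3): code 0011 → (5.842,3.000)–(5.737,4.000)
cell (5,4): code 0001 → (5.737,4.000)–(5.000,4.832)
total: 12 segments, chained into 1 closed loop(s), length Σ = 11.706705

segments=12 loops=1 length=11.707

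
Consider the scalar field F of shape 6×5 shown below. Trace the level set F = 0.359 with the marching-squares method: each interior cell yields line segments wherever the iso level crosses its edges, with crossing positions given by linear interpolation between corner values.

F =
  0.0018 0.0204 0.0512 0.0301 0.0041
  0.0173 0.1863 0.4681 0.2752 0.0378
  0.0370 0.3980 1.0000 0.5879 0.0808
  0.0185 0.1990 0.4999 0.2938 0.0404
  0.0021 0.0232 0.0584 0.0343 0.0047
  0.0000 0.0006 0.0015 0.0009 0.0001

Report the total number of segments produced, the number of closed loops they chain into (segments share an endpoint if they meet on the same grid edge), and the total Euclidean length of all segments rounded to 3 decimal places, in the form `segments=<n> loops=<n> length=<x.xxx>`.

cell (0,1): code 0100 → (0.738,2.000)–(1.000,1.613)
cell (0,2): code 1000 → (1.000,2.566)–(0.738,2.000)
cell (1,0): code 0100 → (1.816,1.000)–(2.000,0.892)
cell (1,1): code 1110 → (1.000,1.613)–(1.816,1.000)
cell (1,2): code 1101 → (1.268,3.000)–(1.000,2.566)
cell (1,3): code 1000 → (2.000,3.451)–(1.268,3.000)
cell (2,0): code 0010 → (2.000,0.892)–(2.196,1.000)
cell (2,1): code 0111 → (2.196,1.000)–(3.000,1.532)
cell (2,2): code 1011 → (3.000,2.684)–(2.778,3.000)
cell (2,3): code 0001 → (2.778,3.000)–(2.000,3.451)
cell (3,1): code 0010 → (3.000,1.532)–(3.319,2.000)
cell (3,2): code 0001 → (3.319,2.000)–(3.000,2.684)
total: 12 segments, chained into 1 closed loop(s), length Σ = 7.489713

segments=12 loops=1 length=7.490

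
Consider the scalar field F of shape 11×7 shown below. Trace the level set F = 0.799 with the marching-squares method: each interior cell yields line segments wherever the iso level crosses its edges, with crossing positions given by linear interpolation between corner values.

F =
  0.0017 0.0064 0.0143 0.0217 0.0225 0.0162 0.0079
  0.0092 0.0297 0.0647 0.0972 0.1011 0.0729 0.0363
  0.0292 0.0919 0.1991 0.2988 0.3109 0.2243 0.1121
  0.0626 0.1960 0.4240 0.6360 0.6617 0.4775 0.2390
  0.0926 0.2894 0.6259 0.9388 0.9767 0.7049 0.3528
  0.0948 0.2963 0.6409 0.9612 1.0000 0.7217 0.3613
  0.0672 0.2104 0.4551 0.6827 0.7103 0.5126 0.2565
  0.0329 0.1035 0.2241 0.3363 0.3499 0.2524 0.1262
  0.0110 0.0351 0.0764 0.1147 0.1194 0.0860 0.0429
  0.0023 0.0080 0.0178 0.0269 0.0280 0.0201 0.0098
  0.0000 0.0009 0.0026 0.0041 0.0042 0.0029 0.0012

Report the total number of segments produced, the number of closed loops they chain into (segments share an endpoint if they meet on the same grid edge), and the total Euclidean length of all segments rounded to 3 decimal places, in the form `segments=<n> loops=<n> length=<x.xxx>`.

cell (3,2): code 0100 → (3.538,3.000)–(4.000,2.553)
cell (3,3): code 1100 → (3.436,4.000)–(3.538,3.000)
cell (3,4): code 1000 → (4.000,4.654)–(3.436,4.000)
cell (4,2): code 0110 → (4.000,2.553)–(5.000,2.494)
cell (4,4): code 1001 → (5.000,4.722)–(4.000,4.654)
cell (5,2): code 0010 → (5.000,2.494)–(5.582,3.000)
cell (5,3): code 0011 → (5.582,3.000)–(5.694,4.000)
cell (5,4): code 0001 → (5.694,4.000)–(5.000,4.722)
total: 8 segments, chained into 1 closed loop(s), length Σ = 7.294827

segments=8 loops=1 length=7.295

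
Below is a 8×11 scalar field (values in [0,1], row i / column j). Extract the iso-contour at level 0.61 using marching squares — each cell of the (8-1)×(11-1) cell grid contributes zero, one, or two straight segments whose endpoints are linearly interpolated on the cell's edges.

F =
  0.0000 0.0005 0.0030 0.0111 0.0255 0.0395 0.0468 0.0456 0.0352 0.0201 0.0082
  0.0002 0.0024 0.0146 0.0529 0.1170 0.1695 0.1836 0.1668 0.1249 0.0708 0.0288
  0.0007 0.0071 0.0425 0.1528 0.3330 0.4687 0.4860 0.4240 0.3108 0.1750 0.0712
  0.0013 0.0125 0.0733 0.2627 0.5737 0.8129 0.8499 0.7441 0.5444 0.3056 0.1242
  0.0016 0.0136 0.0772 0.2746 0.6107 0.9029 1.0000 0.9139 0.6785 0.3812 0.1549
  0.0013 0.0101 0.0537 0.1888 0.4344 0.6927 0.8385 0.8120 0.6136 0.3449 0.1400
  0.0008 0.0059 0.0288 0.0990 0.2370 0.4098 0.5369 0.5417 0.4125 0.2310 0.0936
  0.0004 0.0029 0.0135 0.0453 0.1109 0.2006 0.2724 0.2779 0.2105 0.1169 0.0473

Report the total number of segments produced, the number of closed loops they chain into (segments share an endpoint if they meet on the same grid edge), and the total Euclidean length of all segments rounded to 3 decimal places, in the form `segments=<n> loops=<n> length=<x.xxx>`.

cell (2,4): code 0100 → (2.411,5.000)–(3.000,4.152)
cell (2,5): code 1100 → (2.341,6.000)–(2.411,5.000)
cell (2,6): code 1100 → (2.581,7.000)–(2.341,6.000)
cell (2,7): code 1000 → (3.000,7.672)–(2.581,7.000)
cell (3,3): code 0100 → (3.981,4.000)–(4.000,3.998)
cell (3,4): code 1110 → (3.000,4.152)–(3.981,4.000)
cell (3,7): code 1101 → (3.489,8.000)–(3.000,7.672)
cell (3,8): code 1000 → (4.000,8.230)–(3.489,8.000)
cell (4,3): code 0010 → (4.000,3.998)–(4.004,4.000)
cell (4,4): code 0111 → (4.004,4.000)–(5.000,4.680)
cell (4,8): code 1001 → (5.000,8.013)–(4.000,8.230)
cell (5,4): code 0010 → (5.000,4.680)–(5.292,5.000)
cell (5,5): code 0011 → (5.292,5.000)–(5.758,6.000)
cell (5,6): code 0011 → (5.758,6.000)–(5.747,7.000)
cell (5,7): code 0011 → (5.747,7.000)–(5.018,8.000)
cell (5,8): code 0001 → (5.018,8.000)–(5.000,8.013)
total: 16 segments, chained into 1 closed loop(s), length Σ = 12.047086

segments=16 loops=1 length=12.047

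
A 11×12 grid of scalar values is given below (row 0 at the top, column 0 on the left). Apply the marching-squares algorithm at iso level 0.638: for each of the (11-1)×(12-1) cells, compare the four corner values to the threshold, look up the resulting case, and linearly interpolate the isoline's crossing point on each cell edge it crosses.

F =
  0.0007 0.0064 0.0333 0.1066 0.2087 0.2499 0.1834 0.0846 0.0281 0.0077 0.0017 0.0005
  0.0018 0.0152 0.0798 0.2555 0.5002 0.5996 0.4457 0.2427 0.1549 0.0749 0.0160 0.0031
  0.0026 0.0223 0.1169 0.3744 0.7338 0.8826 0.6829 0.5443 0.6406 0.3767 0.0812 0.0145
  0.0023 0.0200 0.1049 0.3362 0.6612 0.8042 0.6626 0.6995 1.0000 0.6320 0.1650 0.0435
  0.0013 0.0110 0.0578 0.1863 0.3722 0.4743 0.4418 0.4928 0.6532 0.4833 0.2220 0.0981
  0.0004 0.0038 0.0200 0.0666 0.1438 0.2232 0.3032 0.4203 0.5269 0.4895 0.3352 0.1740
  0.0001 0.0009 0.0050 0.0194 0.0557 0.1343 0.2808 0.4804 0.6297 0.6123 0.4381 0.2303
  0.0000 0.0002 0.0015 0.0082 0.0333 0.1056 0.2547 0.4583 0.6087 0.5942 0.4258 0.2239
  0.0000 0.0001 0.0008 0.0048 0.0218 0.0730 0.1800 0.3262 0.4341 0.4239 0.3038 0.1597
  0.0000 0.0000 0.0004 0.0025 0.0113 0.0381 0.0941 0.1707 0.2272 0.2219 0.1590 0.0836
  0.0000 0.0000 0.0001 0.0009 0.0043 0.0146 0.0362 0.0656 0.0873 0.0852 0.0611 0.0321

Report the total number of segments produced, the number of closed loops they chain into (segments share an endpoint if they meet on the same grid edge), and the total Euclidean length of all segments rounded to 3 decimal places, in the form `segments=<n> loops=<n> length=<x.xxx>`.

cell (1,3): code 0100 → (1.590,4.000)–(2.000,3.733)
cell (1,4): code 1100 → (1.136,5.000)–(1.590,4.000)
cell (1,5): code 1100 → (1.811,6.000)–(1.136,5.000)
cell (1,6): code 1000 → (2.000,6.324)–(1.811,6.000)
cell (1,7): code 0100 → (1.995,8.000)–(2.000,7.973)
cell (1,8): code 1000 → (2.000,8.010)–(1.995,8.000)
cell (2,3): code 0110 → (2.000,3.733)–(3.000,3.929)
cell (2,6): code 1101 → (2.604,7.000)–(2.000,6.324)
cell (2,7): code 1110 → (2.000,7.973)–(2.604,7.000)
cell (2,8): code 1001 → (3.000,8.984)–(2.000,8.010)
cell (3,3): code 0010 → (3.000,3.929)–(3.080,4.000)
cell (3,4): code 0011 → (3.080,4.000)–(3.504,5.000)
cell (3,5): code 0011 → (3.504,5.000)–(3.111,6.000)
cell (3,6): code 0011 → (3.111,6.000)–(3.298,7.000)
cell (3,7): code 0111 → (3.298,7.000)–(4.000,7.905)
cell (3,8): code 1001 → (4.000,8.089)–(3.000,8.984)
cell (4,7): code 0010 → (4.000,7.905)–(4.120,8.000)
cell (4,8): code 0001 → (4.120,8.000)–(4.000,8.089)
total: 18 segments, chained into 1 closed loop(s), length Σ = 13.749345

segments=18 loops=1 length=13.749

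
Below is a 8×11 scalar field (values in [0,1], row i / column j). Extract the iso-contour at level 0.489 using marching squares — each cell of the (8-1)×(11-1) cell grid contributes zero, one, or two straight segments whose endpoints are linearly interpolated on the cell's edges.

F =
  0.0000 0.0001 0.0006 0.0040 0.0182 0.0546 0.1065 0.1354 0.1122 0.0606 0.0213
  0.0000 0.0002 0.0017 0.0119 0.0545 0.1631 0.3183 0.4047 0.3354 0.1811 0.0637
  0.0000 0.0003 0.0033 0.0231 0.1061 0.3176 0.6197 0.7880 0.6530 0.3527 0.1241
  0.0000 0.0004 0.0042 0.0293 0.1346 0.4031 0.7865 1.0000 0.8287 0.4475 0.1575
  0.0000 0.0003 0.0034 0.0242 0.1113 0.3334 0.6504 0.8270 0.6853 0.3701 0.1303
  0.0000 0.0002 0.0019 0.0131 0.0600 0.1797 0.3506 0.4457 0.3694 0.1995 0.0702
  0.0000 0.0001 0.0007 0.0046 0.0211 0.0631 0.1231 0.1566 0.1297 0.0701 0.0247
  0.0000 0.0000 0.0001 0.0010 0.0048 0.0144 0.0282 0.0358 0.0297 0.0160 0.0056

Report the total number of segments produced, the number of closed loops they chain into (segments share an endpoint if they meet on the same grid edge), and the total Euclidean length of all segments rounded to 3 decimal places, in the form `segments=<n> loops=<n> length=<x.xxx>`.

segments=12 loops=1 length=11.356

cell (1,5): code 0100 → (1.566,6.000)–(2.000,5.567)
cell (1,6): code 1100 → (1.220,7.000)–(1.566,6.000)
cell (1,7): code 1100 → (1.484,8.000)–(1.220,7.000)
cell (1,8): code 1000 → (2.000,8.546)–(1.484,8.000)
cell (2,5): code 0110 → (2.000,5.567)–(3.000,5.224)
cell (2,8): code 1001 → (3.000,8.891)–(2.000,8.546)
cell (3,5): code 0110 → (3.000,5.224)–(4.000,5.491)
cell (3,8): code 1001 → (4.000,8.623)–(3.000,8.891)
cell (4,5): code 0010 → (4.000,5.491)–(4.538,6.000)
cell (4,6): code 0011 → (4.538,6.000)–(4.886,7.000)
cell (4,7): code 0011 → (4.886,7.000)–(4.621,8.000)
cell (4,8): code 0001 → (4.621,8.000)–(4.000,8.623)
total: 12 segments, chained into 1 closed loop(s), length Σ = 11.356261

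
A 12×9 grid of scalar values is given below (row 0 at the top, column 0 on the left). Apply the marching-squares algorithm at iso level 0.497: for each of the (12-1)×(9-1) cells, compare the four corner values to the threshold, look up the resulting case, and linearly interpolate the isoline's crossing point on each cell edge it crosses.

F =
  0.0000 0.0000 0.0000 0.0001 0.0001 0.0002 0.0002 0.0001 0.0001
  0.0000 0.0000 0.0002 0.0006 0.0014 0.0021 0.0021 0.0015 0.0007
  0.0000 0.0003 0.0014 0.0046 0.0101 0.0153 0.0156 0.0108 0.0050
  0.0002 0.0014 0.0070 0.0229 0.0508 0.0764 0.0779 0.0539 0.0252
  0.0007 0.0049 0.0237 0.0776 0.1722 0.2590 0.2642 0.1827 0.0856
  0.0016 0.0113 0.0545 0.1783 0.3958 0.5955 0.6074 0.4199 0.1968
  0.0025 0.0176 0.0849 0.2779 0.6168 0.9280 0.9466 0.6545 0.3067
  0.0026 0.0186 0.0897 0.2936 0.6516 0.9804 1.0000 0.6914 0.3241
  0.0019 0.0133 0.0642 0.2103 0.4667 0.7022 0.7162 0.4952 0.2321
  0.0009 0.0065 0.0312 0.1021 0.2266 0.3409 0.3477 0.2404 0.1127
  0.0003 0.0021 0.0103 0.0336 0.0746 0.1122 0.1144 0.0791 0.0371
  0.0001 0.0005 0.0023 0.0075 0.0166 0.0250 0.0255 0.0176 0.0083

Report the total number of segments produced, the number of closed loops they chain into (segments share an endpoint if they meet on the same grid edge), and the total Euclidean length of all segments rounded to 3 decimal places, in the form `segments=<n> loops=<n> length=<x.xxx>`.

segments=16 loops=1 length=12.399

cell (4,4): code 0100 → (4.707,5.000)–(5.000,4.507)
cell (4,5): code 1100 → (4.678,6.000)–(4.707,5.000)
cell (4,6): code 1000 → (5.000,6.589)–(4.678,6.000)
cell (5,3): code 0100 → (5.458,4.000)–(6.000,3.647)
cell (5,4): code 1110 → (5.000,4.507)–(5.458,4.000)
cell (5,6): code 1101 → (5.329,7.000)–(5.000,6.589)
cell (5,7): code 1000 → (6.000,7.453)–(5.329,7.000)
cell (6,3): code 0110 → (6.000,3.647)–(7.000,3.568)
cell (6,7): code 1001 → (7.000,7.529)–(6.000,7.453)
cell (7,3): code 0010 → (7.000,3.568)–(7.836,4.000)
cell (7,4): code 0111 → (7.836,4.000)–(8.000,4.129)
cell (7,6): code 1011 → (8.000,6.992)–(7.991,7.000)
cell (7,7): code 0001 → (7.991,7.000)–(7.000,7.529)
cell (8,4): code 0010 → (8.000,4.129)–(8.568,5.000)
cell (8,5): code 0011 → (8.568,5.000)–(8.595,6.000)
cell (8,6): code 0001 → (8.595,6.000)–(8.000,6.992)
total: 16 segments, chained into 1 closed loop(s), length Σ = 12.399276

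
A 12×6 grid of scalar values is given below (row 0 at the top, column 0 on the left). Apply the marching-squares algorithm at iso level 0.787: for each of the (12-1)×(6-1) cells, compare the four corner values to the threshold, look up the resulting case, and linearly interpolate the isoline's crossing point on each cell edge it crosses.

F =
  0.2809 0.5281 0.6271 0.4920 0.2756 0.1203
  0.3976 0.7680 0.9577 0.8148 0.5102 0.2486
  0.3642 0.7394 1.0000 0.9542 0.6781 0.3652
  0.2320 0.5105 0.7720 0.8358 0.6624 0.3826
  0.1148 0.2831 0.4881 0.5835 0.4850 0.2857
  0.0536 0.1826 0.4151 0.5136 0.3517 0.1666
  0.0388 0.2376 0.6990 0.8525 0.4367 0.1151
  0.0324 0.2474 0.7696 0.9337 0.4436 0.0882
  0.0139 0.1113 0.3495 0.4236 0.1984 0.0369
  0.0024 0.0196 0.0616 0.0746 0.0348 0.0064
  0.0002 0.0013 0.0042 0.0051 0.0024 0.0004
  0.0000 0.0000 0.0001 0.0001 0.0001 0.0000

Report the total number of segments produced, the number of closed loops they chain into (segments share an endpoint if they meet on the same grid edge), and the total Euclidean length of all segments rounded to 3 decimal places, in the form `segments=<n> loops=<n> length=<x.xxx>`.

segments=16 loops=2 length=12.232

cell (0,1): code 0100 → (0.484,2.000)–(1.000,1.100)
cell (0,2): code 1100 → (0.914,3.000)–(0.484,2.000)
cell (0,3): code 1000 → (1.000,3.091)–(0.914,3.000)
cell (1,1): code 0110 → (1.000,1.100)–(2.000,1.183)
cell (1,3): code 1001 → (2.000,3.606)–(1.000,3.091)
cell (2,1): code 0010 → (2.000,1.183)–(2.934,2.000)
cell (2,2): code 0111 → (2.934,2.000)–(3.000,2.235)
cell (2,3): code 1001 → (3.000,3.281)–(2.000,3.606)
cell (3,2): code 0010 → (3.000,2.235)–(3.193,3.000)
cell (3,3): code 0001 → (3.193,3.000)–(3.000,3.281)
cell (5,2): code 0100 → (5.807,3.000)–(6.000,2.573)
cell (5,3): code 1000 → (6.000,3.158)–(5.807,3.000)
cell (6,2): code 0110 → (6.000,2.573)–(7.000,2.106)
cell (6,3): code 1001 → (7.000,3.299)–(6.000,3.158)
cell (7,2): code 0010 → (7.000,2.106)–(7.288,3.000)
cell (7,3): code 0001 → (7.288,3.000)–(7.000,3.299)
total: 16 segments, chained into 2 closed loop(s), length Σ = 12.232315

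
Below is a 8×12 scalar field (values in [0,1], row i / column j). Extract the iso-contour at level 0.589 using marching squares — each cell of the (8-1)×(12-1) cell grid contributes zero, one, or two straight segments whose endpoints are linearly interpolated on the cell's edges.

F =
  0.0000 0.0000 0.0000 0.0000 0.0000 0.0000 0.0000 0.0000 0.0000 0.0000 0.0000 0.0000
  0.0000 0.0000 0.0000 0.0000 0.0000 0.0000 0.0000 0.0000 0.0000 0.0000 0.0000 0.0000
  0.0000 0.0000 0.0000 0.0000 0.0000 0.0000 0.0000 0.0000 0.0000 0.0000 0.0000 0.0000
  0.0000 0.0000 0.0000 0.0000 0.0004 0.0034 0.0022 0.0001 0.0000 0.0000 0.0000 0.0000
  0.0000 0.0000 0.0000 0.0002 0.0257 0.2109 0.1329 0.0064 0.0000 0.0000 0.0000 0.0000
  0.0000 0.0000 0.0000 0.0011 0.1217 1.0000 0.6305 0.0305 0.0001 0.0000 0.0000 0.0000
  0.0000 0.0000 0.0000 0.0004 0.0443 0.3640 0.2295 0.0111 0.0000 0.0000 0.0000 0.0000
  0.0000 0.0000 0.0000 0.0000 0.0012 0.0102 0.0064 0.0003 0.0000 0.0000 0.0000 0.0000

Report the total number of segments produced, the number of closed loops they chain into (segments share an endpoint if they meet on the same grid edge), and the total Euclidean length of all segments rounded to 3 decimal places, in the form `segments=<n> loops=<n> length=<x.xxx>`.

segments=6 loops=1 length=3.960

cell (4,4): code 0100 → (4.479,5.000)–(5.000,4.532)
cell (4,5): code 1100 → (4.917,6.000)–(4.479,5.000)
cell (4,6): code 1000 → (5.000,6.069)–(4.917,6.000)
cell (5,4): code 0010 → (5.000,4.532)–(5.646,5.000)
cell (5,5): code 0011 → (5.646,5.000)–(5.103,6.000)
cell (5,6): code 0001 → (5.103,6.000)–(5.000,6.069)
total: 6 segments, chained into 1 closed loop(s), length Σ = 3.960155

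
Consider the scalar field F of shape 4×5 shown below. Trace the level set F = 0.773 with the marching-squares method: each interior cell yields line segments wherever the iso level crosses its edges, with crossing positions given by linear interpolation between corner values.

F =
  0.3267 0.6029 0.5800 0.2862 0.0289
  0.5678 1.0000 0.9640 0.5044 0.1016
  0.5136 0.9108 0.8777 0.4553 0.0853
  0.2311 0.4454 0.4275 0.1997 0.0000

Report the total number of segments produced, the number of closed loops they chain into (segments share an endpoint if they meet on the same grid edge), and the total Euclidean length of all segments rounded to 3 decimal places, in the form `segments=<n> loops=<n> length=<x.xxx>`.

segments=8 loops=1 length=6.255

cell (0,0): code 0100 → (0.428,1.000)–(1.000,0.475)
cell (0,1): code 1100 → (0.503,2.000)–(0.428,1.000)
cell (0,2): code 1000 → (1.000,2.416)–(0.503,2.000)
cell (1,0): code 0110 → (1.000,0.475)–(2.000,0.653)
cell (1,2): code 1001 → (2.000,2.248)–(1.000,2.416)
cell (2,0): code 0010 → (2.000,0.653)–(2.296,1.000)
cell (2,1): code 0011 → (2.296,1.000)–(2.233,2.000)
cell (2,2): code 0001 → (2.233,2.000)–(2.000,2.248)
total: 8 segments, chained into 1 closed loop(s), length Σ = 6.254947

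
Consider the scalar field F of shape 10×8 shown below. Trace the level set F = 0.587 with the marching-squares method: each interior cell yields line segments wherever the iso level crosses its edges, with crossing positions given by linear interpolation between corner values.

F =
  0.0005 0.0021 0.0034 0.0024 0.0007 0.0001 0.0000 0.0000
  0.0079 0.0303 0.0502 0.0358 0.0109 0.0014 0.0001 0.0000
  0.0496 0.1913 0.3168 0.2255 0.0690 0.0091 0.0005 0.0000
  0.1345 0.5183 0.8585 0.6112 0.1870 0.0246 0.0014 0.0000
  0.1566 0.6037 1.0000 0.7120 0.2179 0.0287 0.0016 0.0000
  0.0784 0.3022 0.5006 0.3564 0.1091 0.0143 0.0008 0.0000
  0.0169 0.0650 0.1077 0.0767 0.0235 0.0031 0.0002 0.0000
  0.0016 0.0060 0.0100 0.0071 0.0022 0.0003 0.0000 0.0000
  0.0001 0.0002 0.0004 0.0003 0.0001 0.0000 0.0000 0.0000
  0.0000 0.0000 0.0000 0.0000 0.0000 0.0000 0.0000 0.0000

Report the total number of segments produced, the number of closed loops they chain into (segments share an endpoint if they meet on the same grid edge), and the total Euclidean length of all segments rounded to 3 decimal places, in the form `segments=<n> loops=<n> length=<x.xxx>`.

segments=10 loops=1 length=7.037

cell (2,1): code 0100 → (2.499,2.000)–(3.000,1.202)
cell (2,2): code 1100 → (2.937,3.000)–(2.499,2.000)
cell (2,3): code 1000 → (3.000,3.057)–(2.937,3.000)
cell (3,0): code 0100 → (3.804,1.000)–(4.000,0.963)
cell (3,1): code 1110 → (3.000,1.202)–(3.804,1.000)
cell (3,3): code 1001 → (4.000,3.253)–(3.000,3.057)
cell (4,0): code 0010 → (4.000,0.963)–(4.055,1.000)
cell (4,1): code 0011 → (4.055,1.000)–(4.827,2.000)
cell (4,2): code 0011 → (4.827,2.000)–(4.352,3.000)
cell (4,3): code 0001 → (4.352,3.000)–(4.000,3.253)
total: 10 segments, chained into 1 closed loop(s), length Σ = 7.036861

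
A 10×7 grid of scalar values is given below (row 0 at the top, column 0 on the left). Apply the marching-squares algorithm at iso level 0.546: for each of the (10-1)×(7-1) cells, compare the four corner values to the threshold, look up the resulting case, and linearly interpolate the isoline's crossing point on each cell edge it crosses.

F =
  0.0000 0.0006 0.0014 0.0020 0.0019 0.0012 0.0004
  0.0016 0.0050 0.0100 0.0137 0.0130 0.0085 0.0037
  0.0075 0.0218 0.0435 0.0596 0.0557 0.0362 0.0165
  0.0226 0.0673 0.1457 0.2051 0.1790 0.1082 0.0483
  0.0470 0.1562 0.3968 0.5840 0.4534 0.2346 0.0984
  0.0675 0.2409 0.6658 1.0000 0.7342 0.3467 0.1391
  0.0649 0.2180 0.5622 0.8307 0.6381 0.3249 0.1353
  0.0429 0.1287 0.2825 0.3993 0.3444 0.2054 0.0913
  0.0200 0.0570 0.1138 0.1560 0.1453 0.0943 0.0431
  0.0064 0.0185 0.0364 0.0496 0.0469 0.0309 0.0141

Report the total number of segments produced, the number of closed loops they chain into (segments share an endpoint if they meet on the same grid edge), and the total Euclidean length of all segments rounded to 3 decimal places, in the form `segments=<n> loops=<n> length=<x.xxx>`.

cell (3,2): code 0100 → (3.900,3.000)–(4.000,2.797)
cell (3,3): code 1000 → (4.000,3.291)–(3.900,3.000)
cell (4,1): code 0100 → (4.555,2.000)–(5.000,1.718)
cell (4,2): code 1110 → (4.000,2.797)–(4.555,2.000)
cell (4,3): code 1101 → (4.330,4.000)–(4.000,3.291)
cell (4,4): code 1000 → (5.000,4.486)–(4.330,4.000)
cell (5,1): code 0110 → (5.000,1.718)–(6.000,1.953)
cell (5,4): code 1001 → (6.000,4.294)–(5.000,4.486)
cell (6,1): code 0010 → (6.000,1.953)–(6.058,2.000)
cell (6,2): code 0011 → (6.058,2.000)–(6.660,3.000)
cell (6,3): code 0011 → (6.660,3.000)–(6.314,4.000)
cell (6,4): code 0001 → (6.314,4.000)–(6.000,4.294)
total: 12 segments, chained into 1 closed loop(s), length Σ = 8.417408

segments=12 loops=1 length=8.417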